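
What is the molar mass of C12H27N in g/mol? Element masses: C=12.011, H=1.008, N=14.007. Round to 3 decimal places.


M = sum(count * atomic_mass) over atoms.
M = 12*12.011 + 27*1.008 + 1*14.007
M = 144.132 + 27.216 + 14.007
M = 185.355 g/mol, rounded to 3 dp:

185.355 g/mol


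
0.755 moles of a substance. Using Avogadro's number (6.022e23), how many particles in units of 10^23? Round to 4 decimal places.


N = n * NA, then divide by 1e23 for the requested units.
N / 1e23 = n * 6.022
N / 1e23 = 0.755 * 6.022
N / 1e23 = 4.54661, rounded to 4 dp:

4.5466


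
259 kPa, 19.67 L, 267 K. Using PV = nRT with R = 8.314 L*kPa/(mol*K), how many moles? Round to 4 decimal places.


PV = nRT, solve for n = PV / (RT).
PV = 259 * 19.67 = 5094.53
RT = 8.314 * 267 = 2219.838
n = 5094.53 / 2219.838
n = 2.29500081 mol, rounded to 4 dp:

2.2950 mol


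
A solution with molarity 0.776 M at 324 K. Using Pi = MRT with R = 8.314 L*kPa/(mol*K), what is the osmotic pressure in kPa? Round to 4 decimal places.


Osmotic pressure (van't Hoff): Pi = M*R*T.
RT = 8.314 * 324 = 2693.736
Pi = 0.776 * 2693.736
Pi = 2090.339136 kPa, rounded to 4 dp:

2090.3391 kPa


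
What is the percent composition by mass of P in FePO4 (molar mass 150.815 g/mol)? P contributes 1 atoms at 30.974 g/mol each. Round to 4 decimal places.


pct = 100 * (n_elem * M_elem) / M_total
mass_contribution = 1 * 30.974 = 30.974 g/mol
pct = 100 * 30.974 / 150.815
pct = 20.53774492 %, rounded to 4 dp:

20.5377 %


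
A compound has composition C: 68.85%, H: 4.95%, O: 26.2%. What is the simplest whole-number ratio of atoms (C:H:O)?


Assume 100 g of compound, divide each mass% by atomic mass to get moles, then normalize by the smallest to get a raw atom ratio.
Moles per 100 g: C: 68.85/12.011 = 5.7322, H: 4.95/1.008 = 4.9107, O: 26.2/15.999 = 1.6376
Raw ratio (divide by min = 1.6376): C: 3.5, H: 2.999, O: 1.0
Multiply by 2 to clear fractions: C: 7.001 ~= 7, H: 5.997 ~= 6, O: 2.0 ~= 2
Reduce by GCD to get the simplest whole-number ratio:

7:6:2


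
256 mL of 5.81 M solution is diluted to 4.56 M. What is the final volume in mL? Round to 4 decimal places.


Dilution: M1*V1 = M2*V2, solve for V2.
V2 = M1*V1 / M2
V2 = 5.81 * 256 / 4.56
V2 = 1487.36 / 4.56
V2 = 326.1754386 mL, rounded to 4 dp:

326.1754 mL


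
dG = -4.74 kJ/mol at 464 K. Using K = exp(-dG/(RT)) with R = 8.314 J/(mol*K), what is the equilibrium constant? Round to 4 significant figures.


dG is in kJ/mol; multiply by 1000 to match R in J/(mol*K).
RT = 8.314 * 464 = 3857.696 J/mol
exponent = -dG*1000 / (RT) = -(-4.74*1000) / 3857.696 = 1.22871268
K = exp(1.22871268)
K = 3.4168282, rounded to 4 significant figures:

3.417


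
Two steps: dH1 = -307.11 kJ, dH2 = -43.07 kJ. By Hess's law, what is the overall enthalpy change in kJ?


Hess's law: enthalpy is a state function, so add the step enthalpies.
dH_total = dH1 + dH2 = -307.11 + (-43.07)
dH_total = -350.18 kJ:

-350.18 kJ


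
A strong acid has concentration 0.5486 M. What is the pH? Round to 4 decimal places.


A strong acid dissociates completely, so [H+] equals the given concentration.
pH = -log10([H+]) = -log10(0.5486)
pH = 0.2607442, rounded to 4 dp:

0.2607


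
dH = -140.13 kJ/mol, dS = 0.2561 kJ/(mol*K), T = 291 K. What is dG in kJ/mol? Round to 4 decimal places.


Gibbs: dG = dH - T*dS (consistent units, dS already in kJ/(mol*K)).
T*dS = 291 * 0.2561 = 74.5251
dG = -140.13 - (74.5251)
dG = -214.6551 kJ/mol, rounded to 4 dp:

-214.6551 kJ/mol


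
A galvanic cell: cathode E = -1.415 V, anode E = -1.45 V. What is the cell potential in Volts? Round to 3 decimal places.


Standard cell potential: E_cell = E_cathode - E_anode.
E_cell = -1.415 - (-1.45)
E_cell = 0.035 V, rounded to 3 dp:

0.035 V


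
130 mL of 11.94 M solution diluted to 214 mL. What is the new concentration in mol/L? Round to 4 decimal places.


Dilution: M1*V1 = M2*V2, solve for M2.
M2 = M1*V1 / V2
M2 = 11.94 * 130 / 214
M2 = 1552.2 / 214
M2 = 7.25327103 mol/L, rounded to 4 dp:

7.2533 mol/L


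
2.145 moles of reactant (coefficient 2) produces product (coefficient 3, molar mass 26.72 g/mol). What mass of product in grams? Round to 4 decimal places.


Use the coefficient ratio to convert reactant moles to product moles, then multiply by the product's molar mass.
moles_P = moles_R * (coeff_P / coeff_R) = 2.145 * (3/2) = 3.2175
mass_P = moles_P * M_P = 3.2175 * 26.72
mass_P = 85.9716 g, rounded to 4 dp:

85.9716 g


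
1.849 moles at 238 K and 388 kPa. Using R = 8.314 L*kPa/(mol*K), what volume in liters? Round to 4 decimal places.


PV = nRT, solve for V = nRT / P.
nRT = 1.849 * 8.314 * 238 = 3658.6755
V = 3658.6755 / 388
V = 9.42957603 L, rounded to 4 dp:

9.4296 L


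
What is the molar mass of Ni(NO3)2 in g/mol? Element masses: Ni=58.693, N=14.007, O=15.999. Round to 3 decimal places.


M = sum(count * atomic_mass) over atoms.
M = 1*58.693 + 2*14.007 + 6*15.999
M = 58.693 + 28.014 + 95.994
M = 182.701 g/mol, rounded to 3 dp:

182.701 g/mol


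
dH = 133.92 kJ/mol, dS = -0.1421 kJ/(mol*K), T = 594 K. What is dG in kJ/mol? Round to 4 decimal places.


Gibbs: dG = dH - T*dS (consistent units, dS already in kJ/(mol*K)).
T*dS = 594 * -0.1421 = -84.4074
dG = 133.92 - (-84.4074)
dG = 218.3274 kJ/mol, rounded to 4 dp:

218.3274 kJ/mol


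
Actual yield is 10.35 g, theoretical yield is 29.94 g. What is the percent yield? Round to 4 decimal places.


% yield = 100 * actual / theoretical
% yield = 100 * 10.35 / 29.94
% yield = 34.56913828 %, rounded to 4 dp:

34.5691 %


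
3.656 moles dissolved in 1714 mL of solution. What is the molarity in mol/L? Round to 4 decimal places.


Convert volume to liters: V_L = V_mL / 1000.
V_L = 1714 / 1000 = 1.714 L
M = n / V_L = 3.656 / 1.714
M = 2.13302217 mol/L, rounded to 4 dp:

2.1330 mol/L


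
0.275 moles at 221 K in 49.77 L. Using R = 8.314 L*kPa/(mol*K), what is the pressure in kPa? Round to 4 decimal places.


PV = nRT, solve for P = nRT / V.
nRT = 0.275 * 8.314 * 221 = 505.2834
P = 505.2834 / 49.77
P = 10.1523689 kPa, rounded to 4 dp:

10.1524 kPa


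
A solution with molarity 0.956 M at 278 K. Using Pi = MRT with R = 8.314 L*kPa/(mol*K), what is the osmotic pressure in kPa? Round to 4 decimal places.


Osmotic pressure (van't Hoff): Pi = M*R*T.
RT = 8.314 * 278 = 2311.292
Pi = 0.956 * 2311.292
Pi = 2209.595152 kPa, rounded to 4 dp:

2209.5952 kPa


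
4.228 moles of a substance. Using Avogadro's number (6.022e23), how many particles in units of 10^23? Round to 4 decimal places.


N = n * NA, then divide by 1e23 for the requested units.
N / 1e23 = n * 6.022
N / 1e23 = 4.228 * 6.022
N / 1e23 = 25.461016, rounded to 4 dp:

25.4610


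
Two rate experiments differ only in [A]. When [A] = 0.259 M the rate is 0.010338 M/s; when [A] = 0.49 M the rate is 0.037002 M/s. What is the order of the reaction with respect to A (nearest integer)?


Rate is proportional to [A]^n, so rate2/rate1 = ([A]2/[A]1)^n. Take logs to solve for n.
rate2/rate1 = 0.037002 / 0.010338 = 3.5792
[A]2/[A]1 = 0.49 / 0.259 = 1.8919
n = ln(3.5792) / ln(1.8919) = 2.0
Nearest integer order:

2


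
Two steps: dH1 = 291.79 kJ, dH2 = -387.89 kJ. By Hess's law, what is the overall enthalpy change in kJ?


Hess's law: enthalpy is a state function, so add the step enthalpies.
dH_total = dH1 + dH2 = 291.79 + (-387.89)
dH_total = -96.1 kJ:

-96.10 kJ


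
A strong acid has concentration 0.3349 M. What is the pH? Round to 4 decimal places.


A strong acid dissociates completely, so [H+] equals the given concentration.
pH = -log10([H+]) = -log10(0.3349)
pH = 0.47508485, rounded to 4 dp:

0.4751


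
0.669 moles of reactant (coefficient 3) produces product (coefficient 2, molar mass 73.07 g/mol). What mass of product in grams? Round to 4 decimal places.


Use the coefficient ratio to convert reactant moles to product moles, then multiply by the product's molar mass.
moles_P = moles_R * (coeff_P / coeff_R) = 0.669 * (2/3) = 0.446
mass_P = moles_P * M_P = 0.446 * 73.07
mass_P = 32.58922 g, rounded to 4 dp:

32.5892 g


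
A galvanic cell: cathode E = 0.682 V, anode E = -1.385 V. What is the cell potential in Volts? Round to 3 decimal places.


Standard cell potential: E_cell = E_cathode - E_anode.
E_cell = 0.682 - (-1.385)
E_cell = 2.067 V, rounded to 3 dp:

2.067 V


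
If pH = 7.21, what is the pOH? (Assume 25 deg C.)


At 25 deg C, pH + pOH = 14.
pOH = 14 - pH = 14 - 7.21
pOH = 6.79:

6.79


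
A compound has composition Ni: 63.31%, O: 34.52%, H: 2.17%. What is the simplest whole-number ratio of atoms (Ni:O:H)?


Assume 100 g of compound, divide each mass% by atomic mass to get moles, then normalize by the smallest to get a raw atom ratio.
Moles per 100 g: Ni: 63.31/58.693 = 1.0787, O: 34.52/15.999 = 2.1576, H: 2.17/1.008 = 2.1528
Raw ratio (divide by min = 1.0787): Ni: 1.0, O: 2.0, H: 1.996
Multiply by 1 to clear fractions: Ni: 1.0 ~= 1, O: 2.0 ~= 2, H: 1.996 ~= 2
Reduce by GCD to get the simplest whole-number ratio:

1:2:2


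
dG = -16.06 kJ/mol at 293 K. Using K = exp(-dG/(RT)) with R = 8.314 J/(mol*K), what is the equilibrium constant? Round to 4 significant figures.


dG is in kJ/mol; multiply by 1000 to match R in J/(mol*K).
RT = 8.314 * 293 = 2436.002 J/mol
exponent = -dG*1000 / (RT) = -(-16.06*1000) / 2436.002 = 6.59276963
K = exp(6.59276963)
K = 729.79935, rounded to 4 significant figures:

729.8


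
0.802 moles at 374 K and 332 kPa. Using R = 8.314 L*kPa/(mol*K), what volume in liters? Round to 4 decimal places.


PV = nRT, solve for V = nRT / P.
nRT = 0.802 * 8.314 * 374 = 2493.7677
V = 2493.7677 / 332
V = 7.51134849 L, rounded to 4 dp:

7.5113 L


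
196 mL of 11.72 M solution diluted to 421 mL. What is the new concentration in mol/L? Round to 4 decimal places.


Dilution: M1*V1 = M2*V2, solve for M2.
M2 = M1*V1 / V2
M2 = 11.72 * 196 / 421
M2 = 2297.12 / 421
M2 = 5.45634204 mol/L, rounded to 4 dp:

5.4563 mol/L


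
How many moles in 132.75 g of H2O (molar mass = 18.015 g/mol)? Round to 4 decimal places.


n = mass / M
n = 132.75 / 18.015
n = 7.36885928 mol, rounded to 4 dp:

7.3689 mol


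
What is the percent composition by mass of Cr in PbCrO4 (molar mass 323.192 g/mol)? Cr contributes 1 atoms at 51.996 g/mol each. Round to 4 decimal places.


pct = 100 * (n_elem * M_elem) / M_total
mass_contribution = 1 * 51.996 = 51.996 g/mol
pct = 100 * 51.996 / 323.192
pct = 16.08826951 %, rounded to 4 dp:

16.0883 %


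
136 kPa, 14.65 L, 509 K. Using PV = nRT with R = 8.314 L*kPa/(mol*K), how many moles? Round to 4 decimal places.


PV = nRT, solve for n = PV / (RT).
PV = 136 * 14.65 = 1992.4
RT = 8.314 * 509 = 4231.826
n = 1992.4 / 4231.826
n = 0.47081331 mol, rounded to 4 dp:

0.4708 mol


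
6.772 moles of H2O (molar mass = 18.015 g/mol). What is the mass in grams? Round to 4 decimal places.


mass = n * M
mass = 6.772 * 18.015
mass = 121.99758 g, rounded to 4 dp:

121.9976 g


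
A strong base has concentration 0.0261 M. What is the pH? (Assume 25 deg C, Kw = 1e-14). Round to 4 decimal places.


A strong base dissociates completely, so [OH-] equals the given concentration.
pOH = -log10([OH-]) = -log10(0.0261) = 1.583359
pH = 14 - pOH = 14 - 1.583359
pH = 12.416641, rounded to 4 dp:

12.4166


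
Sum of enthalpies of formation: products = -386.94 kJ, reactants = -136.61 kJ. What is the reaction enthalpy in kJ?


dH_rxn = sum(dH_f products) - sum(dH_f reactants)
dH_rxn = -386.94 - (-136.61)
dH_rxn = -250.33 kJ:

-250.33 kJ


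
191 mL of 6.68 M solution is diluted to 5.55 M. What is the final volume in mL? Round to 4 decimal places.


Dilution: M1*V1 = M2*V2, solve for V2.
V2 = M1*V1 / M2
V2 = 6.68 * 191 / 5.55
V2 = 1275.88 / 5.55
V2 = 229.88828829 mL, rounded to 4 dp:

229.8883 mL


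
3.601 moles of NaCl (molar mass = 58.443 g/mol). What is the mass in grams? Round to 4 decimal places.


mass = n * M
mass = 3.601 * 58.443
mass = 210.453243 g, rounded to 4 dp:

210.4532 g


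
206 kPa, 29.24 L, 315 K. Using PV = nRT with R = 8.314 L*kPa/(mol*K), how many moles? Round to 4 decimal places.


PV = nRT, solve for n = PV / (RT).
PV = 206 * 29.24 = 6023.44
RT = 8.314 * 315 = 2618.91
n = 6023.44 / 2618.91
n = 2.29997976 mol, rounded to 4 dp:

2.3000 mol


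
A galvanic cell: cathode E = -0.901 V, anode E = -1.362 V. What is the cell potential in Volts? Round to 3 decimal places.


Standard cell potential: E_cell = E_cathode - E_anode.
E_cell = -0.901 - (-1.362)
E_cell = 0.461 V, rounded to 3 dp:

0.461 V


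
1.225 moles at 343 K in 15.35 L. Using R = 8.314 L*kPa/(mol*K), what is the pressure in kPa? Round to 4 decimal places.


PV = nRT, solve for P = nRT / V.
nRT = 1.225 * 8.314 * 343 = 3493.335
P = 3493.335 / 15.35
P = 227.57882736 kPa, rounded to 4 dp:

227.5788 kPa


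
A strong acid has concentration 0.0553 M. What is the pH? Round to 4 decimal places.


A strong acid dissociates completely, so [H+] equals the given concentration.
pH = -log10([H+]) = -log10(0.0553)
pH = 1.25727487, rounded to 4 dp:

1.2573


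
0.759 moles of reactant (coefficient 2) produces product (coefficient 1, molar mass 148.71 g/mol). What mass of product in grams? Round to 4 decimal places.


Use the coefficient ratio to convert reactant moles to product moles, then multiply by the product's molar mass.
moles_P = moles_R * (coeff_P / coeff_R) = 0.759 * (1/2) = 0.3795
mass_P = moles_P * M_P = 0.3795 * 148.71
mass_P = 56.435445 g, rounded to 4 dp:

56.4354 g


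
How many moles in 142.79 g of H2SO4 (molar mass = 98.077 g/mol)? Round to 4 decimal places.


n = mass / M
n = 142.79 / 98.077
n = 1.4558969 mol, rounded to 4 dp:

1.4559 mol


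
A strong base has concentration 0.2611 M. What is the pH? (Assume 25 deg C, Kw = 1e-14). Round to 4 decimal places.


A strong base dissociates completely, so [OH-] equals the given concentration.
pOH = -log10([OH-]) = -log10(0.2611) = 0.583193
pH = 14 - pOH = 14 - 0.583193
pH = 13.416807, rounded to 4 dp:

13.4168


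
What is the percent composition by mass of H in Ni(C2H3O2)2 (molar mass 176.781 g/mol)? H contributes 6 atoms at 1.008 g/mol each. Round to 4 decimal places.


pct = 100 * (n_elem * M_elem) / M_total
mass_contribution = 6 * 1.008 = 6.048 g/mol
pct = 100 * 6.048 / 176.781
pct = 3.42118214 %, rounded to 4 dp:

3.4212 %


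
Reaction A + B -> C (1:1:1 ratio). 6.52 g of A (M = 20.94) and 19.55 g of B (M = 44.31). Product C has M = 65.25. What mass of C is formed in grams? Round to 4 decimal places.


Find moles of each reactant; the smaller value is the limiting reagent in a 1:1:1 reaction, so moles_C equals moles of the limiter.
n_A = mass_A / M_A = 6.52 / 20.94 = 0.311366 mol
n_B = mass_B / M_B = 19.55 / 44.31 = 0.44121 mol
Limiting reagent: A (smaller), n_limiting = 0.311366 mol
mass_C = n_limiting * M_C = 0.311366 * 65.25
mass_C = 20.3166315 g, rounded to 4 dp:

20.3166 g


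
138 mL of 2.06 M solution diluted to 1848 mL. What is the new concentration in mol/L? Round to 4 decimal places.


Dilution: M1*V1 = M2*V2, solve for M2.
M2 = M1*V1 / V2
M2 = 2.06 * 138 / 1848
M2 = 284.28 / 1848
M2 = 0.15383117 mol/L, rounded to 4 dp:

0.1538 mol/L


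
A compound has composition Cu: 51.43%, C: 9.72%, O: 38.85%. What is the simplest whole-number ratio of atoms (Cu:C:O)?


Assume 100 g of compound, divide each mass% by atomic mass to get moles, then normalize by the smallest to get a raw atom ratio.
Moles per 100 g: Cu: 51.43/63.546 = 0.8093, C: 9.72/12.011 = 0.8093, O: 38.85/15.999 = 2.4283
Raw ratio (divide by min = 0.8093): Cu: 1.0, C: 1.0, O: 3.001
Multiply by 1 to clear fractions: Cu: 1.0 ~= 1, C: 1.0 ~= 1, O: 3.001 ~= 3
Reduce by GCD to get the simplest whole-number ratio:

1:1:3


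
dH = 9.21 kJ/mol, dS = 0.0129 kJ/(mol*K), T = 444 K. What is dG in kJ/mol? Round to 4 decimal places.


Gibbs: dG = dH - T*dS (consistent units, dS already in kJ/(mol*K)).
T*dS = 444 * 0.0129 = 5.7276
dG = 9.21 - (5.7276)
dG = 3.4824 kJ/mol, rounded to 4 dp:

3.4824 kJ/mol


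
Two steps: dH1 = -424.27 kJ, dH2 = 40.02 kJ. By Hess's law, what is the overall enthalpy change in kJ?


Hess's law: enthalpy is a state function, so add the step enthalpies.
dH_total = dH1 + dH2 = -424.27 + (40.02)
dH_total = -384.25 kJ:

-384.25 kJ


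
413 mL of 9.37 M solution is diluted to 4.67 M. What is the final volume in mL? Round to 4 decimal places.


Dilution: M1*V1 = M2*V2, solve for V2.
V2 = M1*V1 / M2
V2 = 9.37 * 413 / 4.67
V2 = 3869.81 / 4.67
V2 = 828.65310493 mL, rounded to 4 dp:

828.6531 mL


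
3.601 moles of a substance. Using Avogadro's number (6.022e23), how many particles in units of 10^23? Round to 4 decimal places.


N = n * NA, then divide by 1e23 for the requested units.
N / 1e23 = n * 6.022
N / 1e23 = 3.601 * 6.022
N / 1e23 = 21.685222, rounded to 4 dp:

21.6852


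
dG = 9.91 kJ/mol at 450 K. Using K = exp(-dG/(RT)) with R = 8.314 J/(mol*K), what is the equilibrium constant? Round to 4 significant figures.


dG is in kJ/mol; multiply by 1000 to match R in J/(mol*K).
RT = 8.314 * 450 = 3741.3 J/mol
exponent = -dG*1000 / (RT) = -(9.91*1000) / 3741.3 = -2.64881191
K = exp(-2.64881191)
K = 0.070735203, rounded to 4 significant figures:

0.07074


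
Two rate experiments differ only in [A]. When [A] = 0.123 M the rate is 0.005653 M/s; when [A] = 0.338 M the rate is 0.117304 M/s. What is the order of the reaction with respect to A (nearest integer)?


Rate is proportional to [A]^n, so rate2/rate1 = ([A]2/[A]1)^n. Take logs to solve for n.
rate2/rate1 = 0.117304 / 0.005653 = 20.7508
[A]2/[A]1 = 0.338 / 0.123 = 2.748
n = ln(20.7508) / ln(2.748) = 3.0
Nearest integer order:

3


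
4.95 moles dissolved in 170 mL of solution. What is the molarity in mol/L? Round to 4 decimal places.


Convert volume to liters: V_L = V_mL / 1000.
V_L = 170 / 1000 = 0.17 L
M = n / V_L = 4.95 / 0.17
M = 29.11764706 mol/L, rounded to 4 dp:

29.1176 mol/L


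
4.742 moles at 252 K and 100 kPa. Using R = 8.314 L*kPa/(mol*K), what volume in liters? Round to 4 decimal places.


PV = nRT, solve for V = nRT / P.
nRT = 4.742 * 8.314 * 252 = 9935.097
V = 9935.097 / 100
V = 99.35097 L, rounded to 4 dp:

99.3510 L


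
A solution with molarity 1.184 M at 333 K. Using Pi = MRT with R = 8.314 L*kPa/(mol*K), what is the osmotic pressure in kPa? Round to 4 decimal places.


Osmotic pressure (van't Hoff): Pi = M*R*T.
RT = 8.314 * 333 = 2768.562
Pi = 1.184 * 2768.562
Pi = 3277.977408 kPa, rounded to 4 dp:

3277.9774 kPa


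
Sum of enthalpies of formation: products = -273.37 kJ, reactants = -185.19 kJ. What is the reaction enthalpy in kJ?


dH_rxn = sum(dH_f products) - sum(dH_f reactants)
dH_rxn = -273.37 - (-185.19)
dH_rxn = -88.18 kJ:

-88.18 kJ


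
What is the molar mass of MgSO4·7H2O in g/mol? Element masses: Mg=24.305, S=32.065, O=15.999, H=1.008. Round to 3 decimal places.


M = sum(count * atomic_mass) over atoms.
M = 1*24.305 + 1*32.065 + 11*15.999 + 14*1.008
M = 24.305 + 32.065 + 175.989 + 14.112
M = 246.471 g/mol, rounded to 3 dp:

246.471 g/mol


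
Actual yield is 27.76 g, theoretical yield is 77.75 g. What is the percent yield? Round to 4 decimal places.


% yield = 100 * actual / theoretical
% yield = 100 * 27.76 / 77.75
% yield = 35.70418006 %, rounded to 4 dp:

35.7042 %


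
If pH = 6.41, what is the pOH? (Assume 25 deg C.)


At 25 deg C, pH + pOH = 14.
pOH = 14 - pH = 14 - 6.41
pOH = 7.59:

7.59


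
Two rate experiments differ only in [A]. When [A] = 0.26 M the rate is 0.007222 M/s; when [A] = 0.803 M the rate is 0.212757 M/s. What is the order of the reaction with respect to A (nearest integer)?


Rate is proportional to [A]^n, so rate2/rate1 = ([A]2/[A]1)^n. Take logs to solve for n.
rate2/rate1 = 0.212757 / 0.007222 = 29.4596
[A]2/[A]1 = 0.803 / 0.26 = 3.0885
n = ln(29.4596) / ln(3.0885) = 3.0
Nearest integer order:

3


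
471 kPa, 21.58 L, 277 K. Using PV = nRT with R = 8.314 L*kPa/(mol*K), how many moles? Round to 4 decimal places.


PV = nRT, solve for n = PV / (RT).
PV = 471 * 21.58 = 10164.18
RT = 8.314 * 277 = 2302.978
n = 10164.18 / 2302.978
n = 4.41349418 mol, rounded to 4 dp:

4.4135 mol


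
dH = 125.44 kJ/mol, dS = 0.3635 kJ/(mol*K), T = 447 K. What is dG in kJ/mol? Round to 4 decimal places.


Gibbs: dG = dH - T*dS (consistent units, dS already in kJ/(mol*K)).
T*dS = 447 * 0.3635 = 162.4845
dG = 125.44 - (162.4845)
dG = -37.0445 kJ/mol, rounded to 4 dp:

-37.0445 kJ/mol


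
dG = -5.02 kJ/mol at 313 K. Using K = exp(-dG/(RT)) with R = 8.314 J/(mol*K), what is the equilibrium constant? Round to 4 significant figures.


dG is in kJ/mol; multiply by 1000 to match R in J/(mol*K).
RT = 8.314 * 313 = 2602.282 J/mol
exponent = -dG*1000 / (RT) = -(-5.02*1000) / 2602.282 = 1.9290761
K = exp(1.9290761)
K = 6.883148, rounded to 4 significant figures:

6.883


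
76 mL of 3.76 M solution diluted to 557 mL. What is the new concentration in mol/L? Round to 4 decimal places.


Dilution: M1*V1 = M2*V2, solve for M2.
M2 = M1*V1 / V2
M2 = 3.76 * 76 / 557
M2 = 285.76 / 557
M2 = 0.51303411 mol/L, rounded to 4 dp:

0.5130 mol/L


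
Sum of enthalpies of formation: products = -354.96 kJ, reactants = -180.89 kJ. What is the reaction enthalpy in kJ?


dH_rxn = sum(dH_f products) - sum(dH_f reactants)
dH_rxn = -354.96 - (-180.89)
dH_rxn = -174.07 kJ:

-174.07 kJ


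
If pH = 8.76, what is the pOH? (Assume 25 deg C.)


At 25 deg C, pH + pOH = 14.
pOH = 14 - pH = 14 - 8.76
pOH = 5.24:

5.24


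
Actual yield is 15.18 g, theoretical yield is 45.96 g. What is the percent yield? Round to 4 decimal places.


% yield = 100 * actual / theoretical
% yield = 100 * 15.18 / 45.96
% yield = 33.02872063 %, rounded to 4 dp:

33.0287 %


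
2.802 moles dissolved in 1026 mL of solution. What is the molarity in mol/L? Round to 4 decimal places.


Convert volume to liters: V_L = V_mL / 1000.
V_L = 1026 / 1000 = 1.026 L
M = n / V_L = 2.802 / 1.026
M = 2.73099415 mol/L, rounded to 4 dp:

2.7310 mol/L


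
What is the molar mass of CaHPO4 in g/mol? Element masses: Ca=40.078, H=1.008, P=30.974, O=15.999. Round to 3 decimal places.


M = sum(count * atomic_mass) over atoms.
M = 1*40.078 + 1*1.008 + 1*30.974 + 4*15.999
M = 40.078 + 1.008 + 30.974 + 63.996
M = 136.056 g/mol, rounded to 3 dp:

136.056 g/mol


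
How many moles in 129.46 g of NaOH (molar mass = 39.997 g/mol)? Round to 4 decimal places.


n = mass / M
n = 129.46 / 39.997
n = 3.23674276 mol, rounded to 4 dp:

3.2367 mol


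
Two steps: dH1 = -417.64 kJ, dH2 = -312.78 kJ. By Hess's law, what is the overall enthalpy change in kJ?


Hess's law: enthalpy is a state function, so add the step enthalpies.
dH_total = dH1 + dH2 = -417.64 + (-312.78)
dH_total = -730.42 kJ:

-730.42 kJ


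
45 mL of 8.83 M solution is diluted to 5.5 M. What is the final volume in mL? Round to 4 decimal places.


Dilution: M1*V1 = M2*V2, solve for V2.
V2 = M1*V1 / M2
V2 = 8.83 * 45 / 5.5
V2 = 397.35 / 5.5
V2 = 72.24545455 mL, rounded to 4 dp:

72.2455 mL


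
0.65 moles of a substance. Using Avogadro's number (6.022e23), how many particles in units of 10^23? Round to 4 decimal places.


N = n * NA, then divide by 1e23 for the requested units.
N / 1e23 = n * 6.022
N / 1e23 = 0.65 * 6.022
N / 1e23 = 3.9143, rounded to 4 dp:

3.9143


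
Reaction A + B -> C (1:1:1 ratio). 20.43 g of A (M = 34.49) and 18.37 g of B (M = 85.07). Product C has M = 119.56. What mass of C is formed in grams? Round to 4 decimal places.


Find moles of each reactant; the smaller value is the limiting reagent in a 1:1:1 reaction, so moles_C equals moles of the limiter.
n_A = mass_A / M_A = 20.43 / 34.49 = 0.592346 mol
n_B = mass_B / M_B = 18.37 / 85.07 = 0.21594 mol
Limiting reagent: B (smaller), n_limiting = 0.21594 mol
mass_C = n_limiting * M_C = 0.21594 * 119.56
mass_C = 25.8177864 g, rounded to 4 dp:

25.8178 g


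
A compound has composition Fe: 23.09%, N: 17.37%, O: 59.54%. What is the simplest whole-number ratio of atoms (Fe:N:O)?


Assume 100 g of compound, divide each mass% by atomic mass to get moles, then normalize by the smallest to get a raw atom ratio.
Moles per 100 g: Fe: 23.09/55.845 = 0.4135, N: 17.37/14.007 = 1.2401, O: 59.54/15.999 = 3.7215
Raw ratio (divide by min = 0.4135): Fe: 1.0, N: 2.999, O: 9.001
Multiply by 1 to clear fractions: Fe: 1.0 ~= 1, N: 2.999 ~= 3, O: 9.001 ~= 9
Reduce by GCD to get the simplest whole-number ratio:

1:3:9


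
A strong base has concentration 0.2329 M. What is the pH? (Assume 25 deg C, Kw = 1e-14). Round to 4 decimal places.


A strong base dissociates completely, so [OH-] equals the given concentration.
pOH = -log10([OH-]) = -log10(0.2329) = 0.632831
pH = 14 - pOH = 14 - 0.632831
pH = 13.367169, rounded to 4 dp:

13.3672


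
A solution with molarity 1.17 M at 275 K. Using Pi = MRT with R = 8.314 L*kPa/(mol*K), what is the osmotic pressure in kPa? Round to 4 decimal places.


Osmotic pressure (van't Hoff): Pi = M*R*T.
RT = 8.314 * 275 = 2286.35
Pi = 1.17 * 2286.35
Pi = 2675.0295 kPa, rounded to 4 dp:

2675.0295 kPa


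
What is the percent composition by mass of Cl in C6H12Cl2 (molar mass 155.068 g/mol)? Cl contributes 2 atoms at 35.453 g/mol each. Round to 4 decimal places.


pct = 100 * (n_elem * M_elem) / M_total
mass_contribution = 2 * 35.453 = 70.906 g/mol
pct = 100 * 70.906 / 155.068
pct = 45.72574612 %, rounded to 4 dp:

45.7257 %


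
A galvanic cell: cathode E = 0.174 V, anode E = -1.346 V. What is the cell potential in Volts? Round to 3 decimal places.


Standard cell potential: E_cell = E_cathode - E_anode.
E_cell = 0.174 - (-1.346)
E_cell = 1.52 V, rounded to 3 dp:

1.520 V


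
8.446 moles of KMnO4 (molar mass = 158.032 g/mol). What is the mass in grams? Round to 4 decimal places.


mass = n * M
mass = 8.446 * 158.032
mass = 1334.738272 g, rounded to 4 dp:

1334.7383 g


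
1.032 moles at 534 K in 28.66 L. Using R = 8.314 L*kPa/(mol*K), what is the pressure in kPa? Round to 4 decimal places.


PV = nRT, solve for P = nRT / V.
nRT = 1.032 * 8.314 * 534 = 4581.7456
P = 4581.7456 / 28.66
P = 159.86551291 kPa, rounded to 4 dp:

159.8655 kPa


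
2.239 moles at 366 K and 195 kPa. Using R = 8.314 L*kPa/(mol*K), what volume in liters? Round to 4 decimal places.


PV = nRT, solve for V = nRT / P.
nRT = 2.239 * 8.314 * 366 = 6813.1068
V = 6813.1068 / 195
V = 34.93900923 L, rounded to 4 dp:

34.9390 L


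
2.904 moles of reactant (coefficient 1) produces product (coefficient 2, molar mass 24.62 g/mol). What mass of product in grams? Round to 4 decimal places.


Use the coefficient ratio to convert reactant moles to product moles, then multiply by the product's molar mass.
moles_P = moles_R * (coeff_P / coeff_R) = 2.904 * (2/1) = 5.808
mass_P = moles_P * M_P = 5.808 * 24.62
mass_P = 142.99296 g, rounded to 4 dp:

142.9930 g


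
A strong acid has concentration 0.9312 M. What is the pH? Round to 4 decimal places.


A strong acid dissociates completely, so [H+] equals the given concentration.
pH = -log10([H+]) = -log10(0.9312)
pH = 0.03095703, rounded to 4 dp:

0.0310


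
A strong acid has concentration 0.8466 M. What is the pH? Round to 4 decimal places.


A strong acid dissociates completely, so [H+] equals the given concentration.
pH = -log10([H+]) = -log10(0.8466)
pH = 0.07232174, rounded to 4 dp:

0.0723


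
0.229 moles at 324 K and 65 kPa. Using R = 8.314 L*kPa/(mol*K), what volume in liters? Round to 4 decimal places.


PV = nRT, solve for V = nRT / P.
nRT = 0.229 * 8.314 * 324 = 616.8655
V = 616.8655 / 65
V = 9.49023846 L, rounded to 4 dp:

9.4902 L


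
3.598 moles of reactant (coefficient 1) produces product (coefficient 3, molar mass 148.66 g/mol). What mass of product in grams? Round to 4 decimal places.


Use the coefficient ratio to convert reactant moles to product moles, then multiply by the product's molar mass.
moles_P = moles_R * (coeff_P / coeff_R) = 3.598 * (3/1) = 10.794
mass_P = moles_P * M_P = 10.794 * 148.66
mass_P = 1604.63604 g, rounded to 4 dp:

1604.6360 g


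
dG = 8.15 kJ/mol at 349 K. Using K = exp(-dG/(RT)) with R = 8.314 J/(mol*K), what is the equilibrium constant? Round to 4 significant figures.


dG is in kJ/mol; multiply by 1000 to match R in J/(mol*K).
RT = 8.314 * 349 = 2901.586 J/mol
exponent = -dG*1000 / (RT) = -(8.15*1000) / 2901.586 = -2.8088087
K = exp(-2.8088087)
K = 0.060276757, rounded to 4 significant figures:

0.06028


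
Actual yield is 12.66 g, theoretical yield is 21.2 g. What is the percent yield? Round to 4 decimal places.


% yield = 100 * actual / theoretical
% yield = 100 * 12.66 / 21.2
% yield = 59.71698113 %, rounded to 4 dp:

59.7170 %


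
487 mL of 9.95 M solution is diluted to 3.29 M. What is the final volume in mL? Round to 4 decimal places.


Dilution: M1*V1 = M2*V2, solve for V2.
V2 = M1*V1 / M2
V2 = 9.95 * 487 / 3.29
V2 = 4845.65 / 3.29
V2 = 1472.84194529 mL, rounded to 4 dp:

1472.8419 mL


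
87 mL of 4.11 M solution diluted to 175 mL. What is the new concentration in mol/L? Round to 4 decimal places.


Dilution: M1*V1 = M2*V2, solve for M2.
M2 = M1*V1 / V2
M2 = 4.11 * 87 / 175
M2 = 357.57 / 175
M2 = 2.04325714 mol/L, rounded to 4 dp:

2.0433 mol/L


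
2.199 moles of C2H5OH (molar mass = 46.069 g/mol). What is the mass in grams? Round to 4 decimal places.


mass = n * M
mass = 2.199 * 46.069
mass = 101.305731 g, rounded to 4 dp:

101.3057 g


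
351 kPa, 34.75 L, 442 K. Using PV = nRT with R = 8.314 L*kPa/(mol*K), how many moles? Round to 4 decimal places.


PV = nRT, solve for n = PV / (RT).
PV = 351 * 34.75 = 12197.25
RT = 8.314 * 442 = 3674.788
n = 12197.25 / 3674.788
n = 3.31917107 mol, rounded to 4 dp:

3.3192 mol


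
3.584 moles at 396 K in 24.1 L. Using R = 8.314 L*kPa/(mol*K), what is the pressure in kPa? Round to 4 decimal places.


PV = nRT, solve for P = nRT / V.
nRT = 3.584 * 8.314 * 396 = 11799.7609
P = 11799.7609 / 24.1
P = 489.61663485 kPa, rounded to 4 dp:

489.6166 kPa


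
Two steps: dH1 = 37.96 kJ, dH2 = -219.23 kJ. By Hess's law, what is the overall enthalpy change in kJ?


Hess's law: enthalpy is a state function, so add the step enthalpies.
dH_total = dH1 + dH2 = 37.96 + (-219.23)
dH_total = -181.27 kJ:

-181.27 kJ


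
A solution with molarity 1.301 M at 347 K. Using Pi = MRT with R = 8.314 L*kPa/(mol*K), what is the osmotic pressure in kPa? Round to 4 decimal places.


Osmotic pressure (van't Hoff): Pi = M*R*T.
RT = 8.314 * 347 = 2884.958
Pi = 1.301 * 2884.958
Pi = 3753.330358 kPa, rounded to 4 dp:

3753.3304 kPa


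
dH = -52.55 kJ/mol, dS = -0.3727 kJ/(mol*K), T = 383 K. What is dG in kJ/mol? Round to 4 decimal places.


Gibbs: dG = dH - T*dS (consistent units, dS already in kJ/(mol*K)).
T*dS = 383 * -0.3727 = -142.7441
dG = -52.55 - (-142.7441)
dG = 90.1941 kJ/mol, rounded to 4 dp:

90.1941 kJ/mol


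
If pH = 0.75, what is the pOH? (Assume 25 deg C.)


At 25 deg C, pH + pOH = 14.
pOH = 14 - pH = 14 - 0.75
pOH = 13.25:

13.25


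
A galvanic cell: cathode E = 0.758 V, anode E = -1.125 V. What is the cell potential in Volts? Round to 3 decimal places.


Standard cell potential: E_cell = E_cathode - E_anode.
E_cell = 0.758 - (-1.125)
E_cell = 1.883 V, rounded to 3 dp:

1.883 V


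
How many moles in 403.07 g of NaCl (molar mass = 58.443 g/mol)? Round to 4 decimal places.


n = mass / M
n = 403.07 / 58.443
n = 6.89680543 mol, rounded to 4 dp:

6.8968 mol


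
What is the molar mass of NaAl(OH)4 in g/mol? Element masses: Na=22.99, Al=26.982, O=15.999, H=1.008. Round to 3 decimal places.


M = sum(count * atomic_mass) over atoms.
M = 1*22.99 + 1*26.982 + 4*15.999 + 4*1.008
M = 22.99 + 26.982 + 63.996 + 4.032
M = 118.0 g/mol, rounded to 3 dp:

118.000 g/mol


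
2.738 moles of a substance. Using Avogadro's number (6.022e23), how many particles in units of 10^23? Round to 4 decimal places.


N = n * NA, then divide by 1e23 for the requested units.
N / 1e23 = n * 6.022
N / 1e23 = 2.738 * 6.022
N / 1e23 = 16.488236, rounded to 4 dp:

16.4882


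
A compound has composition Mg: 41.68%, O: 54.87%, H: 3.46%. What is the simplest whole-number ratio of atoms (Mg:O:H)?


Assume 100 g of compound, divide each mass% by atomic mass to get moles, then normalize by the smallest to get a raw atom ratio.
Moles per 100 g: Mg: 41.68/24.305 = 1.7149, O: 54.87/15.999 = 3.4296, H: 3.46/1.008 = 3.4325
Raw ratio (divide by min = 1.7149): Mg: 1.0, O: 2.0, H: 2.002
Multiply by 1 to clear fractions: Mg: 1.0 ~= 1, O: 2.0 ~= 2, H: 2.002 ~= 2
Reduce by GCD to get the simplest whole-number ratio:

1:2:2


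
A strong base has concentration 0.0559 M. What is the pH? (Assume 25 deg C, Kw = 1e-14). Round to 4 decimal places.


A strong base dissociates completely, so [OH-] equals the given concentration.
pOH = -log10([OH-]) = -log10(0.0559) = 1.252588
pH = 14 - pOH = 14 - 1.252588
pH = 12.747412, rounded to 4 dp:

12.7474


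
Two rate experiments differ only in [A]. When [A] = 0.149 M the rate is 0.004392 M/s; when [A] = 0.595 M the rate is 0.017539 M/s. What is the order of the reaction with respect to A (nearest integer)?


Rate is proportional to [A]^n, so rate2/rate1 = ([A]2/[A]1)^n. Take logs to solve for n.
rate2/rate1 = 0.017539 / 0.004392 = 3.9934
[A]2/[A]1 = 0.595 / 0.149 = 3.9933
n = ln(3.9934) / ln(3.9933) = 1.0
Nearest integer order:

1


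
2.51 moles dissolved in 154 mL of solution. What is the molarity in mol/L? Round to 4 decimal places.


Convert volume to liters: V_L = V_mL / 1000.
V_L = 154 / 1000 = 0.154 L
M = n / V_L = 2.51 / 0.154
M = 16.2987013 mol/L, rounded to 4 dp:

16.2987 mol/L


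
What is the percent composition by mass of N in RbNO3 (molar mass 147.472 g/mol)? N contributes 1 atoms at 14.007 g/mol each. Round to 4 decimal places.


pct = 100 * (n_elem * M_elem) / M_total
mass_contribution = 1 * 14.007 = 14.007 g/mol
pct = 100 * 14.007 / 147.472
pct = 9.49807421 %, rounded to 4 dp:

9.4981 %


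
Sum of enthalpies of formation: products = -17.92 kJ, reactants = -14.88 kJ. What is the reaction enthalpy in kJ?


dH_rxn = sum(dH_f products) - sum(dH_f reactants)
dH_rxn = -17.92 - (-14.88)
dH_rxn = -3.04 kJ:

-3.04 kJ


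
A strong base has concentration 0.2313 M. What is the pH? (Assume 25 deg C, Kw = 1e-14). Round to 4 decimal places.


A strong base dissociates completely, so [OH-] equals the given concentration.
pOH = -log10([OH-]) = -log10(0.2313) = 0.635824
pH = 14 - pOH = 14 - 0.635824
pH = 13.364176, rounded to 4 dp:

13.3642


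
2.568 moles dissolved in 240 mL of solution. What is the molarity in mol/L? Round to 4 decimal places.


Convert volume to liters: V_L = V_mL / 1000.
V_L = 240 / 1000 = 0.24 L
M = n / V_L = 2.568 / 0.24
M = 10.7 mol/L, rounded to 4 dp:

10.7000 mol/L


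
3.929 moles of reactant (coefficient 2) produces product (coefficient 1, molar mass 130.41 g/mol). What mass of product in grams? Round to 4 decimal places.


Use the coefficient ratio to convert reactant moles to product moles, then multiply by the product's molar mass.
moles_P = moles_R * (coeff_P / coeff_R) = 3.929 * (1/2) = 1.9645
mass_P = moles_P * M_P = 1.9645 * 130.41
mass_P = 256.190445 g, rounded to 4 dp:

256.1904 g


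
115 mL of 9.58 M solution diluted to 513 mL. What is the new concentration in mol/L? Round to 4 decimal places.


Dilution: M1*V1 = M2*V2, solve for M2.
M2 = M1*V1 / V2
M2 = 9.58 * 115 / 513
M2 = 1101.7 / 513
M2 = 2.14756335 mol/L, rounded to 4 dp:

2.1476 mol/L


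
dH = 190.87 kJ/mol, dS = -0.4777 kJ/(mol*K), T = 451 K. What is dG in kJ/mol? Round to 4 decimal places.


Gibbs: dG = dH - T*dS (consistent units, dS already in kJ/(mol*K)).
T*dS = 451 * -0.4777 = -215.4427
dG = 190.87 - (-215.4427)
dG = 406.3127 kJ/mol, rounded to 4 dp:

406.3127 kJ/mol


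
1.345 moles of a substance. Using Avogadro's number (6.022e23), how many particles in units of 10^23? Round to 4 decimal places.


N = n * NA, then divide by 1e23 for the requested units.
N / 1e23 = n * 6.022
N / 1e23 = 1.345 * 6.022
N / 1e23 = 8.09959, rounded to 4 dp:

8.0996


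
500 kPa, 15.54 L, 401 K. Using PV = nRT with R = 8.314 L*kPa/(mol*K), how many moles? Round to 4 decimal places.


PV = nRT, solve for n = PV / (RT).
PV = 500 * 15.54 = 7770.0
RT = 8.314 * 401 = 3333.914
n = 7770.0 / 3333.914
n = 2.33059401 mol, rounded to 4 dp:

2.3306 mol


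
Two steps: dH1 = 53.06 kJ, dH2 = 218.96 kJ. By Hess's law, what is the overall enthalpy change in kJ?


Hess's law: enthalpy is a state function, so add the step enthalpies.
dH_total = dH1 + dH2 = 53.06 + (218.96)
dH_total = 272.02 kJ:

272.02 kJ


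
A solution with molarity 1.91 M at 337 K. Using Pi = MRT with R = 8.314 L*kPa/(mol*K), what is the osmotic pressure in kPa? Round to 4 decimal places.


Osmotic pressure (van't Hoff): Pi = M*R*T.
RT = 8.314 * 337 = 2801.818
Pi = 1.91 * 2801.818
Pi = 5351.47238 kPa, rounded to 4 dp:

5351.4724 kPa


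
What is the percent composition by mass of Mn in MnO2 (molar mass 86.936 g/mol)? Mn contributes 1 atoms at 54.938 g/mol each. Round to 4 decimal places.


pct = 100 * (n_elem * M_elem) / M_total
mass_contribution = 1 * 54.938 = 54.938 g/mol
pct = 100 * 54.938 / 86.936
pct = 63.19361369 %, rounded to 4 dp:

63.1936 %


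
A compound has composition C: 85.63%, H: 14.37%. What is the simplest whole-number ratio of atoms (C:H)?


Assume 100 g of compound, divide each mass% by atomic mass to get moles, then normalize by the smallest to get a raw atom ratio.
Moles per 100 g: C: 85.63/12.011 = 7.1293, H: 14.37/1.008 = 14.256
Raw ratio (divide by min = 7.1293): C: 1.0, H: 2.0
Multiply by 1 to clear fractions: C: 1.0 ~= 1, H: 2.0 ~= 2
Reduce by GCD to get the simplest whole-number ratio:

1:2


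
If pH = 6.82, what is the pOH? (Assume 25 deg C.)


At 25 deg C, pH + pOH = 14.
pOH = 14 - pH = 14 - 6.82
pOH = 7.18:

7.18


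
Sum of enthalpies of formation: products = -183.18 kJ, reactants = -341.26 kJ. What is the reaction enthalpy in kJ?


dH_rxn = sum(dH_f products) - sum(dH_f reactants)
dH_rxn = -183.18 - (-341.26)
dH_rxn = 158.08 kJ:

158.08 kJ


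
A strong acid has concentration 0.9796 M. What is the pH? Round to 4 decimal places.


A strong acid dissociates completely, so [H+] equals the given concentration.
pH = -log10([H+]) = -log10(0.9796)
pH = 0.00895122, rounded to 4 dp:

0.0090


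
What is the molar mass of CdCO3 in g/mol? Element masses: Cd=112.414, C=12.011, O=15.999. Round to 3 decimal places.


M = sum(count * atomic_mass) over atoms.
M = 1*112.414 + 1*12.011 + 3*15.999
M = 112.414 + 12.011 + 47.997
M = 172.422 g/mol, rounded to 3 dp:

172.422 g/mol


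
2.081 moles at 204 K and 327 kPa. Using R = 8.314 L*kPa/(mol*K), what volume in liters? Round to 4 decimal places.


PV = nRT, solve for V = nRT / P.
nRT = 2.081 * 8.314 * 204 = 3529.4925
V = 3529.4925 / 327
V = 10.79355505 L, rounded to 4 dp:

10.7936 L


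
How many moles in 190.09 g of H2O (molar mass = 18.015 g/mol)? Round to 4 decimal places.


n = mass / M
n = 190.09 / 18.015
n = 10.55176242 mol, rounded to 4 dp:

10.5518 mol


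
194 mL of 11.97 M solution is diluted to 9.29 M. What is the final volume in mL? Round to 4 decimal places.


Dilution: M1*V1 = M2*V2, solve for V2.
V2 = M1*V1 / M2
V2 = 11.97 * 194 / 9.29
V2 = 2322.18 / 9.29
V2 = 249.96555436 mL, rounded to 4 dp:

249.9656 mL


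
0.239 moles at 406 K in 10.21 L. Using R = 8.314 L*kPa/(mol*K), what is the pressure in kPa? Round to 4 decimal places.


PV = nRT, solve for P = nRT / V.
nRT = 0.239 * 8.314 * 406 = 806.7407
P = 806.7407 / 10.21
P = 79.01476004 kPa, rounded to 4 dp:

79.0148 kPa


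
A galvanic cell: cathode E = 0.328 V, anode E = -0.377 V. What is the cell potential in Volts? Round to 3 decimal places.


Standard cell potential: E_cell = E_cathode - E_anode.
E_cell = 0.328 - (-0.377)
E_cell = 0.705 V, rounded to 3 dp:

0.705 V
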